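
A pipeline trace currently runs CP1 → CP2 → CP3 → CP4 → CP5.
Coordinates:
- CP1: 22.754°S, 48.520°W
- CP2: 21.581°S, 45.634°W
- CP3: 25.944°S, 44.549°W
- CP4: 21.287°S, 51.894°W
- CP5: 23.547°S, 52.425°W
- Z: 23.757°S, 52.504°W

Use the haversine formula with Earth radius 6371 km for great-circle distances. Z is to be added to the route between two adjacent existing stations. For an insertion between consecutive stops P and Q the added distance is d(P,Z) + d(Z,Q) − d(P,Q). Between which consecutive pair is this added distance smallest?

Added distance for inserting Z between each consecutive pair:
CP1–CP2: 842.6 km
CP2–CP3: 1086.1 km
CP3–CP4: 210.5 km
CP4–CP5: 49.2 km
Smallest added distance is 49.2 km, inserting between CP4 and CP5.

between CP4 and CP5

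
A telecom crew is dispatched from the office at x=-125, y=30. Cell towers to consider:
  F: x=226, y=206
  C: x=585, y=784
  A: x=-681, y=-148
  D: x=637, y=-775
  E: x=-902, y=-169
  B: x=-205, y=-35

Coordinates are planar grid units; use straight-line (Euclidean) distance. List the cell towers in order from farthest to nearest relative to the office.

Distance from the office at x=-125, y=30 to each:
D x=637, y=-775: 1108.5
C x=585, y=784: 1035.7
E x=-902, y=-169: 802.1
A x=-681, y=-148: 583.8
F x=226, y=206: 392.7
B x=-205, y=-35: 103.1

D, C, E, A, F, B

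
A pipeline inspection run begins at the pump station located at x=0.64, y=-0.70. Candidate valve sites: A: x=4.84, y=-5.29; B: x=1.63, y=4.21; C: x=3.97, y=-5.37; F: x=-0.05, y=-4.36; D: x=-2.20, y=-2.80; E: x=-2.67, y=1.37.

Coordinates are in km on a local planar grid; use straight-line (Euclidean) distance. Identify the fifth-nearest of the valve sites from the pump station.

C

Distance to each, sorted:
D: 3.5 km
F: 3.7 km
E: 3.9 km
B: 5.0 km
C: 5.7 km
A: 6.2 km
The fifth-nearest is C at 5.7 km.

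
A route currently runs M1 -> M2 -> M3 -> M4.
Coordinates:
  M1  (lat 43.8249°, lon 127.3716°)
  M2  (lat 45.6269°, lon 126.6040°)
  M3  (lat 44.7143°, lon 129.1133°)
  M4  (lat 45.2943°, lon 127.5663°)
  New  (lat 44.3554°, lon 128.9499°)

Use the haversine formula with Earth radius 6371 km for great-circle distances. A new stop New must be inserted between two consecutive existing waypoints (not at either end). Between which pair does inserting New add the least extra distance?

Added distance for inserting New between each consecutive pair:
M1–M2: 162.2 km
M2–M3: 53.0 km
M3–M4: 55.3 km
Smallest added distance is 53.0 km, inserting between M2 and M3.

between M2 and M3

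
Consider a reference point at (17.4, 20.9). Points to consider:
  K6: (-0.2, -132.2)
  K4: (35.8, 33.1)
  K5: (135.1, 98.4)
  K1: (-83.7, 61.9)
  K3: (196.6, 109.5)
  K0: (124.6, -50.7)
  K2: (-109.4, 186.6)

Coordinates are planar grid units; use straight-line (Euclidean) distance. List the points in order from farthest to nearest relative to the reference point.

Distances from the reference point:
K2 (-109.4, 186.6): 208.6
K3 (196.6, 109.5): 199.9
K6 (-0.2, -132.2): 154.1
K5 (135.1, 98.4): 140.9
K0 (124.6, -50.7): 128.9
K1 (-83.7, 61.9): 109.1
K4 (35.8, 33.1): 22.1

K2, K3, K6, K5, K0, K1, K4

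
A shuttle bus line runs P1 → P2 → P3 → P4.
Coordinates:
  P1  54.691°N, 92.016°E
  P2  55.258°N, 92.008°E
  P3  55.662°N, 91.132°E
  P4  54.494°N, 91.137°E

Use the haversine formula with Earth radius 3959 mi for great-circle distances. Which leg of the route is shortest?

Leg distances:
P1→P2: 39.2 mi
P2→P3: 44.2 mi
P3→P4: 80.7 mi
The shortest leg is P1–P2 at 39.2 mi.

P1–P2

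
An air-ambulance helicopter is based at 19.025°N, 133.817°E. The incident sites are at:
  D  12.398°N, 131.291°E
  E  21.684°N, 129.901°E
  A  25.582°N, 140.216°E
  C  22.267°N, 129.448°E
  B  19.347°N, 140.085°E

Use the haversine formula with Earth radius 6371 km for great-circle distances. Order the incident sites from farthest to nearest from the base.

Distance from the base at 19.025°N, 133.817°E to each:
A 25.582°N, 140.216°E: 981.9 km
D 12.398°N, 131.291°E: 784.9 km
B 19.347°N, 140.085°E: 659.2 km
C 22.267°N, 129.448°E: 580.1 km
E 21.684°N, 129.901°E: 504.0 km

A, D, B, C, E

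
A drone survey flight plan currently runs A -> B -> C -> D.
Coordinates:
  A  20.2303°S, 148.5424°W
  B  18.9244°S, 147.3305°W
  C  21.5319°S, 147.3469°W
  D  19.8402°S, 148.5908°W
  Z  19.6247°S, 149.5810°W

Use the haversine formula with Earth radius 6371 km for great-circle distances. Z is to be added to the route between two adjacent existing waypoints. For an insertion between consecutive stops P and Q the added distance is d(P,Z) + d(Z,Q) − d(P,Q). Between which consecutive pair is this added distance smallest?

Added distance for inserting Z between each consecutive pair:
A–B: 183.6 km
B–C: 273.5 km
C–D: 192.8 km
Smallest added distance is 183.6 km, inserting between A and B.

between A and B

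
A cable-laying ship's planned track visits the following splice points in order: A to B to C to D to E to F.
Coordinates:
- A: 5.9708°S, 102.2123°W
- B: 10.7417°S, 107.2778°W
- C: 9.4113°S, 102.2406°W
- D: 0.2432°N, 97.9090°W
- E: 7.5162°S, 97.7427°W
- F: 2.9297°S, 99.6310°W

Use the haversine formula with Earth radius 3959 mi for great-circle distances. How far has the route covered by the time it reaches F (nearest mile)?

Leg distances:
A→B: 478.0 mi  (cumulative 478.0 mi)
B→C: 354.8 mi  (cumulative 832.8 mi)
C→D: 730.6 mi  (cumulative 1563.5 mi)
D→E: 536.3 mi  (cumulative 2099.7 mi)
E→F: 342.5 mi  (cumulative 2442.2 mi)
Cumulative distance at F ≈ 2442 mi.

2442 mi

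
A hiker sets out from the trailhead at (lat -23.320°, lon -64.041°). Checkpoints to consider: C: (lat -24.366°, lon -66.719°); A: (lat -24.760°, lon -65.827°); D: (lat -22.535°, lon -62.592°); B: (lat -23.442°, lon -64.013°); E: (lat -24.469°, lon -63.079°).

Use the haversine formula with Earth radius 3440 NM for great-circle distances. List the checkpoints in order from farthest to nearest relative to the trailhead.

Distances from the trailhead:
C (lat -24.366°, lon -66.719°): 159.9 NM
A (lat -24.760°, lon -65.827°): 130.6 NM
D (lat -22.535°, lon -62.592°): 93.0 NM
E (lat -24.469°, lon -63.079°): 86.9 NM
B (lat -23.442°, lon -64.013°): 7.5 NM

C, A, D, E, B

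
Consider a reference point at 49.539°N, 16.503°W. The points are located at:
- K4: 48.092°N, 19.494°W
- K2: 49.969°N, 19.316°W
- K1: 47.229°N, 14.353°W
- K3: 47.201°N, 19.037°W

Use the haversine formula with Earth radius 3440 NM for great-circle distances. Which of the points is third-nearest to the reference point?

K1

Distance to each, sorted:
K2: 112.1 NM
K4: 146.7 NM
K1: 163.0 NM
K3: 172.9 NM
The third-nearest is K1 at 163.0 NM.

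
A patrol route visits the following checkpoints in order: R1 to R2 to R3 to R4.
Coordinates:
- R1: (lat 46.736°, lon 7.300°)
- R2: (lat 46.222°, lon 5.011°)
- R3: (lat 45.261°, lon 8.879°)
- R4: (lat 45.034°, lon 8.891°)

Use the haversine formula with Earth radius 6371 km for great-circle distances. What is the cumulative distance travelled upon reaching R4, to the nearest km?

Leg distances:
R1→R2: 184.3 km  (cumulative 184.3 km)
R2→R3: 318.6 km  (cumulative 502.9 km)
R3→R4: 25.3 km  (cumulative 528.2 km)
Cumulative distance at R4 ≈ 528 km.

528 km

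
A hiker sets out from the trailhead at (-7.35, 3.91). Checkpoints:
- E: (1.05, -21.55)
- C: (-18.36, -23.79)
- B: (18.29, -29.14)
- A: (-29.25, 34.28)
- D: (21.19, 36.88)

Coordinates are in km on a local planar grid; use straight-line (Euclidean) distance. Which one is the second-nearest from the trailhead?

C

Distances from the trailhead ((-7.35, 3.91)):
E: 26.8 km
C: 29.8 km
A: 37.4 km
B: 41.8 km
D: 43.6 km
The second-nearest is C at 29.8 km.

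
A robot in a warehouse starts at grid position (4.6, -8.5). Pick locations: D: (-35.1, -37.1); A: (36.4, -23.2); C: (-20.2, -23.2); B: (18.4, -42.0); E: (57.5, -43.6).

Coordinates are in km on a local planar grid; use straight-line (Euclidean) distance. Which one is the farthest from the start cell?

Distances from the start cell ((4.6, -8.5)):
E: 63.5 km
D: 48.9 km
B: 36.2 km
A: 35.0 km
C: 28.8 km
The farthest is E at 63.5 km.

E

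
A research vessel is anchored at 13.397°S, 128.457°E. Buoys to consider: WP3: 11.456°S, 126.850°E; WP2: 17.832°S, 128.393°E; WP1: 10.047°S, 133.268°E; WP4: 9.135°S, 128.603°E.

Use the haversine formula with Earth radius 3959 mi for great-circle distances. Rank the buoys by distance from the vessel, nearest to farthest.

WP3, WP4, WP2, WP1

Distance from the vessel at 13.397°S, 128.457°E to each:
WP3 11.456°S, 126.850°E: 172.5 mi
WP4 9.135°S, 128.603°E: 294.7 mi
WP2 17.832°S, 128.393°E: 306.5 mi
WP1 10.047°S, 133.268°E: 399.4 mi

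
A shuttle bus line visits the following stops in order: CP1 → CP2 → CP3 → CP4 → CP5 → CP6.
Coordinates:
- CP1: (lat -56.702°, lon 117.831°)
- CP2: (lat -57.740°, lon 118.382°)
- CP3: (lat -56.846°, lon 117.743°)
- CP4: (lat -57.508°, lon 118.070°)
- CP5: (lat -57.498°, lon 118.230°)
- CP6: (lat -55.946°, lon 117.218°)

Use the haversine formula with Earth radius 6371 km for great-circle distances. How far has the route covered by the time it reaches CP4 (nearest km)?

303 km

Leg distances:
CP1→CP2: 120.1 km  (cumulative 120.1 km)
CP2→CP3: 106.6 km  (cumulative 226.7 km)
CP3→CP4: 76.2 km  (cumulative 302.9 km)
Cumulative distance at CP4 ≈ 303 km.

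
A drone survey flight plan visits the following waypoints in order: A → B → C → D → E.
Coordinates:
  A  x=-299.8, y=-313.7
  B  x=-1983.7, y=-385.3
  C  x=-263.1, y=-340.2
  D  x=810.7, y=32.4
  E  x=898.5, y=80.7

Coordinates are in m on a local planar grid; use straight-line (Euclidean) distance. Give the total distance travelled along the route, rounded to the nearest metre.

4643 m

Leg distances:
A→B: 1685.4 m  (cumulative 1685.4 m)
B→C: 1721.2 m  (cumulative 3406.6 m)
C→D: 1136.6 m  (cumulative 4543.2 m)
D→E: 100.2 m  (cumulative 4643.4 m)
Total route length ≈ 4643 m.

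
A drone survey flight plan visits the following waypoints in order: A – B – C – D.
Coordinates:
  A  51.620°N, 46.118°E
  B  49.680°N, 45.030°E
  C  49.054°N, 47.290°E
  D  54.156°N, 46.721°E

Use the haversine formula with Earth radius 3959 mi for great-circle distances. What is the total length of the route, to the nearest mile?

Leg distances:
A→B: 142.3 mi  (cumulative 142.3 mi)
B→C: 110.5 mi  (cumulative 252.8 mi)
C→D: 353.4 mi  (cumulative 606.1 mi)
Total route length ≈ 606 mi.

606 mi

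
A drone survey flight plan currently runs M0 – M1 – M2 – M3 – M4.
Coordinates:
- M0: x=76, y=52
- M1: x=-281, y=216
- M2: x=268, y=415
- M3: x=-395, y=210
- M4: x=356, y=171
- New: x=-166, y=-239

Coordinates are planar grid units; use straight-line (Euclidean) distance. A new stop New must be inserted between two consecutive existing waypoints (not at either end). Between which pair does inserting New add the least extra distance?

Added distance for inserting New between each consecutive pair:
M0–M1: 454.9
M1–M2: 670.3
M2–M3: 595.0
M3–M4: 415.8
Smallest added distance is 415.8, inserting between M3 and M4.

between M3 and M4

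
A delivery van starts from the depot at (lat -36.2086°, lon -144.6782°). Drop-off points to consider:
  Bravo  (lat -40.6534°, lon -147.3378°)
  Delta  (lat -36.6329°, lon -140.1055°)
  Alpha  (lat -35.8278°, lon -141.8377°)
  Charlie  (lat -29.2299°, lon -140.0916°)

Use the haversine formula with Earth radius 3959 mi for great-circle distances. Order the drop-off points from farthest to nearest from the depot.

Computing each great-circle distance from (lat -36.2086°, lon -144.6782°):
Charlie (lat -29.2299°, lon -140.0916°): 550.8 mi
Bravo (lat -40.6534°, lon -147.3378°): 339.1 mi
Delta (lat -36.6329°, lon -140.1055°): 255.9 mi
Alpha (lat -35.8278°, lon -141.8377°): 160.9 mi

Charlie, Bravo, Delta, Alpha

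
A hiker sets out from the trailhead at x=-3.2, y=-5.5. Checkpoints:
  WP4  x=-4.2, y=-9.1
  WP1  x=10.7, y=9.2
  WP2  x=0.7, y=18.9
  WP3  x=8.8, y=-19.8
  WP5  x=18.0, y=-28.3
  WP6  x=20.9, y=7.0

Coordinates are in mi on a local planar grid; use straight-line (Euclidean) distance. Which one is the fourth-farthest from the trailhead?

WP1

Distances from the trailhead (x=-3.2, y=-5.5):
WP5: 31.1 mi
WP6: 27.1 mi
WP2: 24.7 mi
WP1: 20.2 mi
WP3: 18.7 mi
WP4: 3.7 mi
The fourth-farthest is WP1 at 20.2 mi.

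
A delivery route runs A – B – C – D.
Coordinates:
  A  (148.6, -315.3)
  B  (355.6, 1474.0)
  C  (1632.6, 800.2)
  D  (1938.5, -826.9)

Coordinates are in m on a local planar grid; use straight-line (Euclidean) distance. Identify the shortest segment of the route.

Leg distances:
A→B: 1801.2 m
B→C: 1443.9 m
C→D: 1655.6 m
The shortest leg is B–C at 1443.9 m.

B–C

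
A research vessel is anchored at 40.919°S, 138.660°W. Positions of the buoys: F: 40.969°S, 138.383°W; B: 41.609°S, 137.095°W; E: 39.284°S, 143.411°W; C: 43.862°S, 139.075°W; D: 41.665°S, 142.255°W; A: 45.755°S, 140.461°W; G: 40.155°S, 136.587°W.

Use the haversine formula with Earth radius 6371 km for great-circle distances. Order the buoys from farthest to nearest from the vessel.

A, E, C, D, G, B, F

Distances from the vessel:
A 45.755°S, 140.461°W: 557.1 km
E 39.284°S, 143.411°W: 443.0 km
C 43.862°S, 139.075°W: 329.0 km
D 41.665°S, 142.255°W: 311.6 km
G 40.155°S, 136.587°W: 194.7 km
B 41.609°S, 137.095°W: 151.6 km
F 40.969°S, 138.383°W: 23.9 km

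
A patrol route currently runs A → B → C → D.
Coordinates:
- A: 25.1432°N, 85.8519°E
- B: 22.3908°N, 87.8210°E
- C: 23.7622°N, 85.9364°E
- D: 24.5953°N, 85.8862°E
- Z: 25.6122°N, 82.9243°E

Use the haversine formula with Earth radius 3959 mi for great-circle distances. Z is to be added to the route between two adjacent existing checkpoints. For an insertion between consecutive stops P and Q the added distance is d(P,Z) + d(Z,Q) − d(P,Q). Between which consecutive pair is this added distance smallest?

between A and B

Added distance for inserting Z between each consecutive pair:
A–B: 339.1 mi
B–C: 456.3 mi
C–D: 368.8 mi
Smallest added distance is 339.1 mi, inserting between A and B.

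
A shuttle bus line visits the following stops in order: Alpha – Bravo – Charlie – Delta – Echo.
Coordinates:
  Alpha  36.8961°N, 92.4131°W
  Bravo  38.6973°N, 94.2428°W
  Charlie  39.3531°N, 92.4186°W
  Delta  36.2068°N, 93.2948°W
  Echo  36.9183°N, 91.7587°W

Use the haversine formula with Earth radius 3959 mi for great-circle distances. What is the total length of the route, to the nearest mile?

Leg distances:
Alpha→Bravo: 159.6 mi  (cumulative 159.6 mi)
Bravo→Charlie: 107.9 mi  (cumulative 267.5 mi)
Charlie→Delta: 222.6 mi  (cumulative 490.1 mi)
Delta→Echo: 98.4 mi  (cumulative 588.5 mi)
Total route length ≈ 588 mi.

588 mi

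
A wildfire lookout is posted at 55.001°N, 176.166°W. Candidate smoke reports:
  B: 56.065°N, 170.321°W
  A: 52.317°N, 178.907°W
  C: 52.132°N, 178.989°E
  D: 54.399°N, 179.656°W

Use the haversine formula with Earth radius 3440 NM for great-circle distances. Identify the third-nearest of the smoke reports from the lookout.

Distances from the lookout (55.001°N, 176.166°W):
D: 126.3 NM
A: 188.3 NM
B: 208.5 NM
C: 243.9 NM
The third-nearest is B at 208.5 NM.

B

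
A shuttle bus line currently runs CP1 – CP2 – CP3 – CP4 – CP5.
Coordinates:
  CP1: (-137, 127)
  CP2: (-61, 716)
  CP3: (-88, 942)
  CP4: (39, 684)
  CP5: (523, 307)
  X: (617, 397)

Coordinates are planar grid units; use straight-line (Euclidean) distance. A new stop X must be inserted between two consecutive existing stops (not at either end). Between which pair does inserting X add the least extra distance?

Added distance for inserting X between each consecutive pair:
CP1–CP2: 956.3
CP2–CP3: 1412.8
CP3–CP4: 1248.9
CP4–CP5: 162.0
Smallest added distance is 162.0, inserting between CP4 and CP5.

between CP4 and CP5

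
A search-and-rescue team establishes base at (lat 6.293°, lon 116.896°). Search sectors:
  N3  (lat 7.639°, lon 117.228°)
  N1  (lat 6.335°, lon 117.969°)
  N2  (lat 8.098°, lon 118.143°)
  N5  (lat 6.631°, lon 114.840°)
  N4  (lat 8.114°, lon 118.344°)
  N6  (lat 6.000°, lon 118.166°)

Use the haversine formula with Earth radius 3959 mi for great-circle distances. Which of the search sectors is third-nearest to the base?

Distances from the base ((lat 6.293°, lon 116.896°)):
N1: 73.7 mi
N6: 89.6 mi
N3: 95.8 mi
N5: 143.1 mi
N2: 151.2 mi
N4: 160.3 mi
The third-nearest is N3 at 95.8 mi.

N3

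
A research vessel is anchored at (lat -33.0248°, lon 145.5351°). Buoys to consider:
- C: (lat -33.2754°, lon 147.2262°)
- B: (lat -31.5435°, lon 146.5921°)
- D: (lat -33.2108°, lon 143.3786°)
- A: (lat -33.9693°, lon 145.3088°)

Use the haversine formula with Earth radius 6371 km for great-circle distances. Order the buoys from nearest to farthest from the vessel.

Distance from the vessel at (lat -33.0248°, lon 145.5351°) to each:
A (lat -33.9693°, lon 145.3088°): 107.1 km
C (lat -33.2754°, lon 147.2262°): 159.9 km
B (lat -31.5435°, lon 146.5921°): 192.4 km
D (lat -33.2108°, lon 143.3786°): 201.9 km

A, C, B, D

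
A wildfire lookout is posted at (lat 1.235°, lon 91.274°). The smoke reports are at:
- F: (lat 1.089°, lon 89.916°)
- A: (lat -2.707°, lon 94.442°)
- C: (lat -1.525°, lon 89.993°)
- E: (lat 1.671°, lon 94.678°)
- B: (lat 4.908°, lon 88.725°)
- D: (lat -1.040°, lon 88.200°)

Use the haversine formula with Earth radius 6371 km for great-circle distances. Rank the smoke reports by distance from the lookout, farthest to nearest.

A, B, D, E, C, F

Computing each great-circle distance from (lat 1.235°, lon 91.274°):
A (lat -2.707°, lon 94.442°): 562.3 km
B (lat 4.908°, lon 88.725°): 496.9 km
D (lat -1.040°, lon 88.200°): 425.2 km
E (lat 1.671°, lon 94.678°): 381.5 km
C (lat -1.525°, lon 89.993°): 338.3 km
F (lat 1.089°, lon 89.916°): 151.8 km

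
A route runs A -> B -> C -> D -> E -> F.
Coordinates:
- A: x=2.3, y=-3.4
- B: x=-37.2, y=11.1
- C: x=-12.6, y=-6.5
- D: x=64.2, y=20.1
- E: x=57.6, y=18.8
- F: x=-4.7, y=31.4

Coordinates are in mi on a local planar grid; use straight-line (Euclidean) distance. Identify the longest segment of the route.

C–D

Leg distances:
A→B: 42.1 mi
B→C: 30.2 mi
C→D: 81.3 mi
D→E: 6.7 mi
E→F: 63.6 mi
The longest leg is C–D at 81.3 mi.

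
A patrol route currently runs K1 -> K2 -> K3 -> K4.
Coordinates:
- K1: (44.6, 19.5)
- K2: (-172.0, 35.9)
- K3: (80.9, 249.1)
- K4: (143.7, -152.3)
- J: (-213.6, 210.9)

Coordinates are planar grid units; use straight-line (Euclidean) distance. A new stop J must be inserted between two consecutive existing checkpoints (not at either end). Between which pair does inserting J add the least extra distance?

Added distance for inserting J between each consecutive pair:
K1–K2: 284.1
K2–K3: 146.1
K3–K4: 400.2
Smallest added distance is 146.1, inserting between K2 and K3.

between K2 and K3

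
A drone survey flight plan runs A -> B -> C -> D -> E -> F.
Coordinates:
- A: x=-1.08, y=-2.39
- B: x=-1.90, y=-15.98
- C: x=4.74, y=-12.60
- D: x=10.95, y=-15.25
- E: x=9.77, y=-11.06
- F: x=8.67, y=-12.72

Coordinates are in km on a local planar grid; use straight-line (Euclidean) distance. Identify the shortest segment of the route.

Leg distances:
A→B: 13.6 km
B→C: 7.5 km
C→D: 6.8 km
D→E: 4.4 km
E→F: 2.0 km
The shortest leg is E–F at 2.0 km.

E–F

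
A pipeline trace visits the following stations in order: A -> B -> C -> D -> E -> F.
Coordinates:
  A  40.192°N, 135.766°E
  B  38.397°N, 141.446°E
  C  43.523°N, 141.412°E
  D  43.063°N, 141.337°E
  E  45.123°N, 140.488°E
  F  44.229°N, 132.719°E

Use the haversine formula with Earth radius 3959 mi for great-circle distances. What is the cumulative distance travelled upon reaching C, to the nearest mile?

Leg distances:
A→B: 328.0 mi  (cumulative 328.0 mi)
B→C: 354.2 mi  (cumulative 682.2 mi)
Cumulative distance at C ≈ 682 mi.

682 mi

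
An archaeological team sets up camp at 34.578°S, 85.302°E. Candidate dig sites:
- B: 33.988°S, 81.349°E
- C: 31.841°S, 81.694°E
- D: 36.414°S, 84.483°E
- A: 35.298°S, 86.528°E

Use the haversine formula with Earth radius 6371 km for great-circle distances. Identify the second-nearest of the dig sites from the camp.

D

Distances from the camp (34.578°S, 85.302°E):
A: 137.5 km
D: 217.2 km
B: 369.0 km
C: 453.0 km
The second-nearest is D at 217.2 km.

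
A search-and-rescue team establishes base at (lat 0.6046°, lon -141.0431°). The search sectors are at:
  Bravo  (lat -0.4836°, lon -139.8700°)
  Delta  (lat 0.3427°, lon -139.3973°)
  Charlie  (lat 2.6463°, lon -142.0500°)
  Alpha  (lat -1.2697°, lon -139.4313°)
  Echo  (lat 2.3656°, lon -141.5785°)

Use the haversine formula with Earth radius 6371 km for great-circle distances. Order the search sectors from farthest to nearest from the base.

Alpha, Charlie, Echo, Delta, Bravo

Computing each great-circle distance from (lat 0.6046°, lon -141.0431°):
Alpha (lat -1.2697°, lon -139.4313°): 274.9 km
Charlie (lat 2.6463°, lon -142.0500°): 253.1 km
Echo (lat 2.3656°, lon -141.5785°): 204.7 km
Delta (lat 0.3427°, lon -139.3973°): 185.3 km
Bravo (lat -0.4836°, lon -139.8700°): 177.9 km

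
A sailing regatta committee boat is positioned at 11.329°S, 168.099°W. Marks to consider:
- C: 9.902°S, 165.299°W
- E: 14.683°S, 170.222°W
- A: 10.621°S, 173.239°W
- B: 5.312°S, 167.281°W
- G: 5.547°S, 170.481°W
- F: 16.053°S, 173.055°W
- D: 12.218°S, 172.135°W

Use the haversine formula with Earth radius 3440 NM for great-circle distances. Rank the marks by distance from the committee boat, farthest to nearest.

Distances from the committee boat:
F 16.053°S, 173.055°W: 404.9 NM
G 5.547°S, 170.481°W: 374.8 NM
B 5.312°S, 167.281°W: 364.5 NM
A 10.621°S, 173.239°W: 305.9 NM
D 12.218°S, 172.135°W: 243.1 NM
E 14.683°S, 170.222°W: 236.6 NM
C 9.902°S, 165.299°W: 186.1 NM

F, G, B, A, D, E, C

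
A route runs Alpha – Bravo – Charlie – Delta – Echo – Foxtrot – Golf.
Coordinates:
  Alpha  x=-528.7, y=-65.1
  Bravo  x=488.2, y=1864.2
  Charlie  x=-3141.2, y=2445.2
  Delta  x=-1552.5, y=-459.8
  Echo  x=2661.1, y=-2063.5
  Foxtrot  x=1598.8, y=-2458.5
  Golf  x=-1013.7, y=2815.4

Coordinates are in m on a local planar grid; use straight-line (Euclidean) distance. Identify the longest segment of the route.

Foxtrot–Golf

Leg distances:
Alpha→Bravo: 2180.9 m
Bravo→Charlie: 3675.6 m
Charlie→Delta: 3311.0 m
Delta→Echo: 4508.5 m
Echo→Foxtrot: 1133.4 m
Foxtrot→Golf: 5885.5 m
The longest leg is Foxtrot–Golf at 5885.5 m.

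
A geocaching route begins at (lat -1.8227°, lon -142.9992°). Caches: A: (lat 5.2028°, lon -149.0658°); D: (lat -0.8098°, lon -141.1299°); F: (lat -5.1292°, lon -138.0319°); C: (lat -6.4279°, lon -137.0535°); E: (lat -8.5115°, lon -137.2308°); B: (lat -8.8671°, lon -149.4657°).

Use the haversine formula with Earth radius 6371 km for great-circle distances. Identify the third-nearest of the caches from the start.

Distances from the start ((lat -1.8227°, lon -142.9992°)):
D: 236.4 km
F: 662.6 km
C: 834.8 km
E: 980.2 km
A: 1031.7 km
B: 1060.9 km
The third-nearest is C at 834.8 km.

C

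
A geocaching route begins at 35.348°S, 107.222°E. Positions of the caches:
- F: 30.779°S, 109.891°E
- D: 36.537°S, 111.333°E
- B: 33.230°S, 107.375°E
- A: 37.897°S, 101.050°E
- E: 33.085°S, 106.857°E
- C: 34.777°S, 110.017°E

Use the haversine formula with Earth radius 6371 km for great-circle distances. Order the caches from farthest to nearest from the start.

Computing each great-circle distance from 35.348°S, 107.222°E:
A 37.897°S, 101.050°E: 619.3 km
F 30.779°S, 109.891°E: 565.6 km
D 36.537°S, 111.333°E: 393.0 km
C 34.777°S, 110.017°E: 262.2 km
E 33.085°S, 106.857°E: 253.9 km
B 33.230°S, 107.375°E: 235.9 km

A, F, D, C, E, B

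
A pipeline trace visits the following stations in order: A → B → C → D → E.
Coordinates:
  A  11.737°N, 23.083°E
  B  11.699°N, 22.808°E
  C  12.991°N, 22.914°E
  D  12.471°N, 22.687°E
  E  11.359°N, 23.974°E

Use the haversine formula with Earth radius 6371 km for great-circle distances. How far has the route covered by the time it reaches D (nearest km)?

Leg distances:
A→B: 30.2 km  (cumulative 30.2 km)
B→C: 144.1 km  (cumulative 174.4 km)
C→D: 62.8 km  (cumulative 237.2 km)
Cumulative distance at D ≈ 237 km.

237 km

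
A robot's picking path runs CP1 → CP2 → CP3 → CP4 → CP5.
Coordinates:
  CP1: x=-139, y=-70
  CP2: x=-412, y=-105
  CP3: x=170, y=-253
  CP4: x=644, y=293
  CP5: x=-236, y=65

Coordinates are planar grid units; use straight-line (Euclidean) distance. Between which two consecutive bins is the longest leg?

Leg distances:
CP1→CP2: 275.2
CP2→CP3: 600.5
CP3→CP4: 723.0
CP4→CP5: 909.1
The longest leg is CP4–CP5 at 909.1.

CP4–CP5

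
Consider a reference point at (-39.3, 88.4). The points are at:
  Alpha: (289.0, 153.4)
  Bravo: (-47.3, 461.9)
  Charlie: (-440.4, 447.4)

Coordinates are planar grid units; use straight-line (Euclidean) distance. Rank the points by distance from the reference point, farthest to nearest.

Computing each straight-line distance from (-39.3, 88.4):
Charlie (-440.4, 447.4): 538.3
Bravo (-47.3, 461.9): 373.6
Alpha (289.0, 153.4): 334.7

Charlie, Bravo, Alpha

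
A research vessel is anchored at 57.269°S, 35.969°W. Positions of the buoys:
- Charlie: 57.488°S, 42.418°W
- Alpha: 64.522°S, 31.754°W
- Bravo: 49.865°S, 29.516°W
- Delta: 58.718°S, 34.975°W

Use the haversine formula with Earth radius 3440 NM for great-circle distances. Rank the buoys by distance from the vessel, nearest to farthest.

Distance from the vessel at 57.269°S, 35.969°W to each:
Delta 58.718°S, 34.975°W: 92.6 NM
Charlie 57.488°S, 42.418°W: 209.1 NM
Alpha 64.522°S, 31.754°W: 452.3 NM
Bravo 49.865°S, 29.516°W: 500.0 NM

Delta, Charlie, Alpha, Bravo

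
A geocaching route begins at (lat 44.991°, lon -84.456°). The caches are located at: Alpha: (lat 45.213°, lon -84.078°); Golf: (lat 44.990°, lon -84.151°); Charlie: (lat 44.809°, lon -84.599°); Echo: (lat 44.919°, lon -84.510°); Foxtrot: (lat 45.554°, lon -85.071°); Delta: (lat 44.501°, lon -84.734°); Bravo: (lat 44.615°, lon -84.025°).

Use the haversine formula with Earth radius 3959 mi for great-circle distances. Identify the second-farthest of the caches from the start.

Distance to each, sorted:
Foxtrot: 49.1 mi
Delta: 36.5 mi
Bravo: 33.5 mi
Alpha: 24.0 mi
Golf: 14.9 mi
Charlie: 14.4 mi
Echo: 5.6 mi
The second-farthest is Delta at 36.5 mi.

Delta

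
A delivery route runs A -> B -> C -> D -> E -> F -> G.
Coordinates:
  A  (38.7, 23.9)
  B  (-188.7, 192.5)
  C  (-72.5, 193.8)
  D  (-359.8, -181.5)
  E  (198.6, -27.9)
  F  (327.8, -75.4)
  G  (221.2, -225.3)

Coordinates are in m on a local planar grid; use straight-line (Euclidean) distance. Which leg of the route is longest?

D–E

Leg distances:
A→B: 283.1 m
B→C: 116.2 m
C→D: 472.6 m
D→E: 579.1 m
E→F: 137.7 m
F→G: 183.9 m
The longest leg is D–E at 579.1 m.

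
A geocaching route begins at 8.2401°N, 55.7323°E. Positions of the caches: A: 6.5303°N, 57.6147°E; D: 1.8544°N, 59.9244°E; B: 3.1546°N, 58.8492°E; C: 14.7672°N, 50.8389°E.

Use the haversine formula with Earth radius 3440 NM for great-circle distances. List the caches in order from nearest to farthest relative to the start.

A, B, D, C

Distance from the start at 8.2401°N, 55.7323°E to each:
A 6.5303°N, 57.6147°E: 152.0 NM
B 3.1546°N, 58.8492°E: 357.6 NM
D 1.8544°N, 59.9244°E: 458.0 NM
C 14.7672°N, 50.8389°E: 486.2 NM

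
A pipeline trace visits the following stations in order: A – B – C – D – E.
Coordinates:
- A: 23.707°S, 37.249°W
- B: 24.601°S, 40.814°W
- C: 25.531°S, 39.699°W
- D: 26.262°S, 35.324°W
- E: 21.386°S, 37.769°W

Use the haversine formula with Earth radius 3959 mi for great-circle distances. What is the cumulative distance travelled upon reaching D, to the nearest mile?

605 mi

Leg distances:
A→B: 233.1 mi  (cumulative 233.1 mi)
B→C: 94.9 mi  (cumulative 328.0 mi)
C→D: 276.6 mi  (cumulative 604.5 mi)
Cumulative distance at D ≈ 605 mi.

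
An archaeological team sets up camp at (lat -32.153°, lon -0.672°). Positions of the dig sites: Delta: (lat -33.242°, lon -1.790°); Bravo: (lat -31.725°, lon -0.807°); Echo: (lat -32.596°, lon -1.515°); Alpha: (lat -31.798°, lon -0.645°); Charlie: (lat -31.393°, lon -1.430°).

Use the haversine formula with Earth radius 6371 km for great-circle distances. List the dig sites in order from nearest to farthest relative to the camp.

Distances from the camp:
Alpha (lat -31.798°, lon -0.645°): 39.6 km
Bravo (lat -31.725°, lon -0.807°): 49.3 km
Echo (lat -32.596°, lon -1.515°): 93.2 km
Charlie (lat -31.393°, lon -1.430°): 110.8 km
Delta (lat -33.242°, lon -1.790°): 160.0 km

Alpha, Bravo, Echo, Charlie, Delta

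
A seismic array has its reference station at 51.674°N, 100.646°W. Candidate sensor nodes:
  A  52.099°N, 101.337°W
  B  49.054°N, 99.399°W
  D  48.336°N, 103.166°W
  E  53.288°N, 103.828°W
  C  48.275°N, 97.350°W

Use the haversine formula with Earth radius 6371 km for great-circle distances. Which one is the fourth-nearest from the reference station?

Distance to each, sorted:
A: 67.0 km
E: 280.4 km
B: 304.5 km
D: 412.5 km
C: 445.3 km
The fourth-nearest is D at 412.5 km.

D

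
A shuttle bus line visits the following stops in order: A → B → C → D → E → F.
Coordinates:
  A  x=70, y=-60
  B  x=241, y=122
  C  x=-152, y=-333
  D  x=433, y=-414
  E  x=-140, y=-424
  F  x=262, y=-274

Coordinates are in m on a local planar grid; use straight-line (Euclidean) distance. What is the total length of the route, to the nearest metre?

2444 m

Leg distances:
A→B: 249.7 m  (cumulative 249.7 m)
B→C: 601.2 m  (cumulative 851.0 m)
C→D: 590.6 m  (cumulative 1441.5 m)
D→E: 573.1 m  (cumulative 2014.6 m)
E→F: 429.1 m  (cumulative 2443.7 m)
Total route length ≈ 2444 m.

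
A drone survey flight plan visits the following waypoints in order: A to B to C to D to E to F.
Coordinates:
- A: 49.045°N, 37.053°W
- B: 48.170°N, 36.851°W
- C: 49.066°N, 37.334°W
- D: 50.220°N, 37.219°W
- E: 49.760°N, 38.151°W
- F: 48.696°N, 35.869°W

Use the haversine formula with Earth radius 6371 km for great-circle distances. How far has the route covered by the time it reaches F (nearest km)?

620 km

Leg distances:
A→B: 98.4 km  (cumulative 98.4 km)
B→C: 105.8 km  (cumulative 204.2 km)
C→D: 128.6 km  (cumulative 332.8 km)
D→E: 84.0 km  (cumulative 416.8 km)
E→F: 203.6 km  (cumulative 620.4 km)
Cumulative distance at F ≈ 620 km.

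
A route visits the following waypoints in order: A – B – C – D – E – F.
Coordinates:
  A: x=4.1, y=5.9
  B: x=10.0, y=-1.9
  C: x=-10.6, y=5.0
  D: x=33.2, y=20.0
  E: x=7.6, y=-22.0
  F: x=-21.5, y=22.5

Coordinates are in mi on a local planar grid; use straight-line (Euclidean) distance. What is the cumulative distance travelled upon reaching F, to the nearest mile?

180 mi

Leg distances:
A→B: 9.8 mi  (cumulative 9.8 mi)
B→C: 21.7 mi  (cumulative 31.5 mi)
C→D: 46.3 mi  (cumulative 77.8 mi)
D→E: 49.2 mi  (cumulative 127.0 mi)
E→F: 53.2 mi  (cumulative 180.2 mi)
Cumulative distance at F ≈ 180 mi.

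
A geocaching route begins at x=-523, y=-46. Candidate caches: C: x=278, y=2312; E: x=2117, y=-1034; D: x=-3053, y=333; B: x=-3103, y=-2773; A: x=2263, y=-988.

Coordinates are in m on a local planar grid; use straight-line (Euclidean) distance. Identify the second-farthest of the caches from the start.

Distances from the start (x=-523, y=-46):
B: 3754.1 m
A: 2940.9 m
E: 2818.8 m
D: 2558.2 m
C: 2490.3 m
The second-farthest is A at 2940.9 m.

A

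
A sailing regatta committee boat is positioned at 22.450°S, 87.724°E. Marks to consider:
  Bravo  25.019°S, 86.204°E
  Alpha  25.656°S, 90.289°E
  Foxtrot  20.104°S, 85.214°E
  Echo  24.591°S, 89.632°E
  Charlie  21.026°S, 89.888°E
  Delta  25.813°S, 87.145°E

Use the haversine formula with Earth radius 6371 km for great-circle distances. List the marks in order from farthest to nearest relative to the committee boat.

Distance from the committee boat at 22.450°S, 87.724°E to each:
Alpha 25.656°S, 90.289°E: 441.5 km
Delta 25.813°S, 87.145°E: 378.5 km
Foxtrot 20.104°S, 85.214°E: 368.3 km
Bravo 25.019°S, 86.204°E: 324.9 km
Echo 24.591°S, 89.632°E: 307.4 km
Charlie 21.026°S, 89.888°E: 273.9 km

Alpha, Delta, Foxtrot, Bravo, Echo, Charlie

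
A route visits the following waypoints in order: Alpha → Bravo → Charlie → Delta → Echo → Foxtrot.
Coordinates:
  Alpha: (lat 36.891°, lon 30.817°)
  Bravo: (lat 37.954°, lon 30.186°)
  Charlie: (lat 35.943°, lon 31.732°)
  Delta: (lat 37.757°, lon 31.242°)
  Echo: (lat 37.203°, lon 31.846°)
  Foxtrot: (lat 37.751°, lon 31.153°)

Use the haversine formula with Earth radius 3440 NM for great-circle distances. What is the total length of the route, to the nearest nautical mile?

414 NM

Leg distances:
Alpha→Bravo: 70.6 NM  (cumulative 70.6 NM)
Bravo→Charlie: 141.7 NM  (cumulative 212.3 NM)
Charlie→Delta: 111.4 NM  (cumulative 323.7 NM)
Delta→Echo: 44.0 NM  (cumulative 367.7 NM)
Echo→Foxtrot: 46.6 NM  (cumulative 414.3 NM)
Total route length ≈ 414 NM.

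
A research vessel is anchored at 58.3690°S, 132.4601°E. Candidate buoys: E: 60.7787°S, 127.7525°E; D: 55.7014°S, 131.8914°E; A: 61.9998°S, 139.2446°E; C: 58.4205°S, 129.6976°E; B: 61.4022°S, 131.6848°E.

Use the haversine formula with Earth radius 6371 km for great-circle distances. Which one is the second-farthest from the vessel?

Distance to each, sorted:
A: 550.5 km
E: 376.8 km
B: 340.0 km
D: 298.6 km
C: 161.1 km
The second-farthest is E at 376.8 km.

E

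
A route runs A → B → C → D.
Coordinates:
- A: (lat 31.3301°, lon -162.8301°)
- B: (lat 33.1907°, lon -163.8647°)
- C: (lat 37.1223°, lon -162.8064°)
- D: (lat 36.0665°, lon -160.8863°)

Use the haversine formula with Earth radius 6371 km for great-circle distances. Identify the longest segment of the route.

B–C

Leg distances:
A→B: 228.6 km
B→C: 447.6 km
C→D: 207.8 km
The longest leg is B–C at 447.6 km.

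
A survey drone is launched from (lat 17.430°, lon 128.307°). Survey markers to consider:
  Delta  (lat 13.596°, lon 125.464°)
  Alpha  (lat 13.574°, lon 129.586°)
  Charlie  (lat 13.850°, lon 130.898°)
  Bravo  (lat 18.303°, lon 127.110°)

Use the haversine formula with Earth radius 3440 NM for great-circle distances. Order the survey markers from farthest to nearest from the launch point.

Computing each great-circle distance from (lat 17.430°, lon 128.307°):
Delta (lat 13.596°, lon 125.464°): 282.9 NM
Charlie (lat 13.850°, lon 130.898°): 262.0 NM
Alpha (lat 13.574°, lon 129.586°): 243.0 NM
Bravo (lat 18.303°, lon 127.110°): 86.2 NM

Delta, Charlie, Alpha, Bravo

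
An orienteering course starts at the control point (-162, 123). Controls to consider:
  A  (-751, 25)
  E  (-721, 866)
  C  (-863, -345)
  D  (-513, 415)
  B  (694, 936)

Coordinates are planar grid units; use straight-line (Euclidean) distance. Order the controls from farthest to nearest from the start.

B, E, C, A, D

Distances from the start:
B (694, 936): 1180.6
E (-721, 866): 929.8
C (-863, -345): 842.9
A (-751, 25): 597.1
D (-513, 415): 456.6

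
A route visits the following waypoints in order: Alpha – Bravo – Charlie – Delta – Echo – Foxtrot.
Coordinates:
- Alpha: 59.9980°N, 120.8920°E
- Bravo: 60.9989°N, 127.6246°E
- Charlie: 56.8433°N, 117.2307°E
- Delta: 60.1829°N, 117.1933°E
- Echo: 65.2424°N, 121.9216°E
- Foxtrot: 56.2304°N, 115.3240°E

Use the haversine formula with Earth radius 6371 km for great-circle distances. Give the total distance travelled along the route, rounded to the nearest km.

3184 km

Leg distances:
Alpha→Bravo: 384.9 km  (cumulative 384.9 km)
Bravo→Charlie: 753.2 km  (cumulative 1138.1 km)
Charlie→Delta: 371.4 km  (cumulative 1509.4 km)
Delta→Echo: 611.7 km  (cumulative 2121.1 km)
Echo→Foxtrot: 1063.0 km  (cumulative 3184.1 km)
Total route length ≈ 3184 km.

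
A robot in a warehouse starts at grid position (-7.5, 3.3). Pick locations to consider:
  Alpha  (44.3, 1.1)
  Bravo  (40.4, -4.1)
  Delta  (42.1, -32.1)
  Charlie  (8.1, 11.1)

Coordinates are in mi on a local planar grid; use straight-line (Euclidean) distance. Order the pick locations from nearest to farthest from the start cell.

Charlie, Bravo, Alpha, Delta

Distances from the start cell:
Charlie (8.1, 11.1): 17.4 mi
Bravo (40.4, -4.1): 48.5 mi
Alpha (44.3, 1.1): 51.8 mi
Delta (42.1, -32.1): 60.9 mi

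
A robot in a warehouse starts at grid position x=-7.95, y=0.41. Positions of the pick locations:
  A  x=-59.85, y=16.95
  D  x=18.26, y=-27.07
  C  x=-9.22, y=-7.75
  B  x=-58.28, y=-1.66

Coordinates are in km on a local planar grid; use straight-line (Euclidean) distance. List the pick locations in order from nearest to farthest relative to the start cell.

C, D, B, A

Computing each straight-line distance from x=-7.95, y=0.41:
C x=-9.22, y=-7.75: 8.3 km
D x=18.26, y=-27.07: 38.0 km
B x=-58.28, y=-1.66: 50.4 km
A x=-59.85, y=16.95: 54.5 km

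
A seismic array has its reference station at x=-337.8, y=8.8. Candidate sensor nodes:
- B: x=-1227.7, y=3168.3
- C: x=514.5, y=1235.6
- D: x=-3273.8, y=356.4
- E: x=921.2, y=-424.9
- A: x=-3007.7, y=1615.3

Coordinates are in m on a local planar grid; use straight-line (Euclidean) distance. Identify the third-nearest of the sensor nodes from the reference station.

Distance to each, sorted:
E: 1331.6 m
C: 1493.8 m
D: 2956.5 m
A: 3116.0 m
B: 3282.4 m
The third-nearest is D at 2956.5 m.

D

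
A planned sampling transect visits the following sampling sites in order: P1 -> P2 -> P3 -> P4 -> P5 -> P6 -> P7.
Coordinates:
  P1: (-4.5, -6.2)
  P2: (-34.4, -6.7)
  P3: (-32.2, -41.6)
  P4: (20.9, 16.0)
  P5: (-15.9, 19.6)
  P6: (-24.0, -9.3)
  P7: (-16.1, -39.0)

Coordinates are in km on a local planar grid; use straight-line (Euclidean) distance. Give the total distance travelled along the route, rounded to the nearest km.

241 km

Leg distances:
P1→P2: 29.9 km  (cumulative 29.9 km)
P2→P3: 35.0 km  (cumulative 64.9 km)
P3→P4: 78.3 km  (cumulative 143.2 km)
P4→P5: 37.0 km  (cumulative 180.2 km)
P5→P6: 30.0 km  (cumulative 210.2 km)
P6→P7: 30.7 km  (cumulative 240.9 km)
Total route length ≈ 241 km.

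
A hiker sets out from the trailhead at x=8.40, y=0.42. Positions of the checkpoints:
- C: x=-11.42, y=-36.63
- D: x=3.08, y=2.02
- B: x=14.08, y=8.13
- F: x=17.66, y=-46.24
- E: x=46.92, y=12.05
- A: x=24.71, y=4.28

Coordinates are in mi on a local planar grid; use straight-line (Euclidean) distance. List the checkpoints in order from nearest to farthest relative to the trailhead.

D, B, A, E, C, F

Distances from the trailhead:
D x=3.08, y=2.02: 5.6 mi
B x=14.08, y=8.13: 9.6 mi
A x=24.71, y=4.28: 16.8 mi
E x=46.92, y=12.05: 40.2 mi
C x=-11.42, y=-36.63: 42.0 mi
F x=17.66, y=-46.24: 47.6 mi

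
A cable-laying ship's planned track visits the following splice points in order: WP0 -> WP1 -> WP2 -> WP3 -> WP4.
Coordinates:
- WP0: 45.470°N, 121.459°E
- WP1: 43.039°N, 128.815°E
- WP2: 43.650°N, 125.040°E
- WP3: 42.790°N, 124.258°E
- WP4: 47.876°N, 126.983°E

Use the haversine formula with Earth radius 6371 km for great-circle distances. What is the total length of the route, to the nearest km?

1677 km

Leg distances:
WP0→WP1: 644.9 km  (cumulative 644.9 km)
WP1→WP2: 312.7 km  (cumulative 957.6 km)
WP2→WP3: 114.7 km  (cumulative 1072.3 km)
WP3→WP4: 604.2 km  (cumulative 1676.5 km)
Total route length ≈ 1677 km.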